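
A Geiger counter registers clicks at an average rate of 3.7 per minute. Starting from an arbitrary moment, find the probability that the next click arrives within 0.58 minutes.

0.8830

Inter-arrival times are exponential with rate λ = 3.7 per minute.
P(T ≤ 0.58) = 1 − e^(−λt) = 1 − e^(−3.7 × 0.58) = 1 − e^(−2.146) ≈ 0.8830.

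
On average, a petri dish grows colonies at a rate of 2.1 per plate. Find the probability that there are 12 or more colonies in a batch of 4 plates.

0.1429

Over the interval, μ = 2.1 × 4 = 8.4 (a batch of 4 plates = 4 plates).
P(N ≥ 12) = 1 − P(N ≤ 11) = 1 − Σ_{j=0}^{11} e^(−μ) μ^j/j! ≈ 0.1429.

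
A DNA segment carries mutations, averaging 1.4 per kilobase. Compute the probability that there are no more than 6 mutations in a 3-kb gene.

0.8675

Over the interval, μ = 1.4 × 3 = 4.2 (a 3-kb gene = 3 kilobases).
P(N ≤ 6) = Σ_{j=0}^{6} e^(−μ) μ^j/j! ≈ 0.8675.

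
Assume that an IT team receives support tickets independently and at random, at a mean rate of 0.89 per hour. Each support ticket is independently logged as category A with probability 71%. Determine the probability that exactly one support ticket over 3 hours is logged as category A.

Thinning: the support tickets that are logged as category A themselves form a Poisson process with rate 0.71 × 0.89 = 0.6319 per hour.
Over the interval, μ = 0.6319 × 3 = 1.8957 (3 hours).
P(N = 1) = e^(−1.8957) · 1.8957^1/1! ≈ 0.2848.

0.2848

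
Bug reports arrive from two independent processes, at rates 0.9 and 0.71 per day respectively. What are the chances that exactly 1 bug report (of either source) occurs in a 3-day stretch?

0.0386

Independent Poisson processes superpose: combined rate λ = 0.9 + 0.71 = 1.61 per day.
Over the interval, μ = 1.61 × 3 = 4.83 (a 3-day stretch = 3 days).
P(N = 1) = e^(−4.83) · 4.83^1/1! ≈ 0.0386.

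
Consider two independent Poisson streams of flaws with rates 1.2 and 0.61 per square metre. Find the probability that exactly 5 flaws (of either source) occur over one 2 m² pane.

Independent Poisson processes superpose: combined rate λ = 1.2 + 0.61 = 1.81 per square metre.
Over the interval, μ = 1.81 × 2 = 3.62 (a 2 m² pane = 2 square metres).
P(N = 5) = e^(−3.62) · 3.62^5/5! ≈ 0.1387.

0.1387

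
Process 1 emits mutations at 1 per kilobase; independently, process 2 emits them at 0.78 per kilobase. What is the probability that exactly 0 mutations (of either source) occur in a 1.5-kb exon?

Independent Poisson processes superpose: combined rate λ = 1 + 0.78 = 1.78 per kilobase.
Over the interval, μ = 1.78 × 1.5 = 2.67 (a 1.5-kb exon = 1.5 kilobases).
P(N = 0) = e^(−2.67) · 2.67^0/0! ≈ 0.0693.

0.0693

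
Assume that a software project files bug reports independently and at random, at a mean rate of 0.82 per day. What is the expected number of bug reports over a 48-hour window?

1.64

E[N] = λt = 0.82 × 2 = 1.64 (a 48-hour window = 2 days).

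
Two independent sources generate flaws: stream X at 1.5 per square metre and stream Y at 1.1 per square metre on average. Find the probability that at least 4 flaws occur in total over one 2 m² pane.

Independent Poisson processes superpose: combined rate λ = 1.5 + 1.1 = 2.6 per square metre.
Over the interval, μ = 2.6 × 2 = 5.2 (a 2 m² pane = 2 square metres).
P(N ≥ 4) = 1 − P(N ≤ 3) ≈ 0.7619.

0.7619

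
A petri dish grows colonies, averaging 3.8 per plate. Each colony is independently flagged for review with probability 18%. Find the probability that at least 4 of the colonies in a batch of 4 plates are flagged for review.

Thinning: the colonies that are flagged for review themselves form a Poisson process with rate 0.18 × 3.8 = 0.684 per plate.
Over the interval, μ = 0.684 × 4 = 2.736 (a batch of 4 plates = 4 plates).
P(N ≥ 4) = 1 − P(N ≤ 3) ≈ 0.2939.

0.2939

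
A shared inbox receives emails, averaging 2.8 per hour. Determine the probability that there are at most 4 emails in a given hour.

0.8477

With mean μ = 2.8 per hour,
P(N ≤ 4) = Σ_{j=0}^{4} e^(−μ) μ^j/j! ≈ 0.8477.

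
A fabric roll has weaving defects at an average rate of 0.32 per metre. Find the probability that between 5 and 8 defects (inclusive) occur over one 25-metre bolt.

Over the interval, μ = 0.32 × 25 = 8 (a 25-metre bolt = 25 metres).
P(5 ≤ N ≤ 8) = Σ_{j=5}^{8} e^(−8) · 8^j/j! ≈ 0.4929.

0.4929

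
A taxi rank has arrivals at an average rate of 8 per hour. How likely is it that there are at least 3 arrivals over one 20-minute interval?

Over the interval, μ = 8 × 1/3 ≈ 2.66667 (a 20-minute interval = 1/3 hours).
P(N ≥ 3) = 1 − P(N ≤ 2) = 1 − Σ_{j=0}^{2} e^(−μ) μ^j/j! ≈ 0.4982.

0.4982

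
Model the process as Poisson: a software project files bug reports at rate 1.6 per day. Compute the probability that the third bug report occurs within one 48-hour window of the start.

Over the interval, μ = 1.6 × 2 = 3.2 (a 48-hour window = 2 days).
The third arrival falls in the interval iff at least 3 events occur there: P(S_3 ≤ t) = P(N ≥ 3) = 1 − P(N ≤ 2) ≈ 0.6201.

0.6201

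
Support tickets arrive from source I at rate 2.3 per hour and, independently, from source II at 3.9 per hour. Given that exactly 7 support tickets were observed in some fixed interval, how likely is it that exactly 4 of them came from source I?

Given the total, each event is independently from source I with probability p = λ_I/(λ_I+λ_II) = 2.3/6.2 ≈ 0.3710.
So K ~ Binomial(7, 2.3/6.2): P(K = 4) = C(7,4) · (2.3/6.2)^4 · (3.9/6.2)^3 ≈ 0.1650.

0.1650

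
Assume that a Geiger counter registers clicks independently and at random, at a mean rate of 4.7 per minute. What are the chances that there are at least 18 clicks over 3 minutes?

Over the interval, μ = 4.7 × 3 = 14.1 (3 minutes).
P(N ≥ 18) = 1 − P(N ≤ 17) = 1 − Σ_{j=0}^{17} e^(−μ) μ^j/j! ≈ 0.1800.

0.1800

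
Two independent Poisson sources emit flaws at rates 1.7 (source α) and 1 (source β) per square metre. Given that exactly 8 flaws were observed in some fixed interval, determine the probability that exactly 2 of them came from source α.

Given the total, each event is independently from source α with probability p = λ_α/(λ_α+λ_β) = 1.7/2.7 ≈ 0.6296.
So K ~ Binomial(8, 1.7/2.7): P(K = 2) = C(8,2) · (1.7/2.7)^2 · (1/2.7)^6 ≈ 0.0287.

0.0287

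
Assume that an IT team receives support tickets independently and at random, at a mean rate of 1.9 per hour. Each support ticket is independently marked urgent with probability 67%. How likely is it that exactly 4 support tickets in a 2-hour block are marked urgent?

0.1372

Thinning: the support tickets that are marked urgent themselves form a Poisson process with rate 0.67 × 1.9 = 1.273 per hour.
Over the interval, μ = 1.273 × 2 = 2.546 (a 2-hour block = 2 hours).
P(N = 4) = e^(−2.546) · 2.546^4/4! ≈ 0.1372.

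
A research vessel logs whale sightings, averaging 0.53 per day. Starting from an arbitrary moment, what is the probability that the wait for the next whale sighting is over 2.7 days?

0.2391

The wait for the next event is exponential with rate λ = 0.53 per day.
P(T > 2.7) = e^(−λt) = e^(−0.53 × 2.7) = e^(−1.431) ≈ 0.2391.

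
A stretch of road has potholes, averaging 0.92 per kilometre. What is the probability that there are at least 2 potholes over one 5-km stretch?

0.9437

Over the interval, μ = 0.92 × 5 = 4.6 (a 5-km stretch = 5 kilometres).
P(N ≥ 2) = 1 − P(N ≤ 1) = 1 − Σ_{j=0}^{1} e^(−μ) μ^j/j! ≈ 0.9437.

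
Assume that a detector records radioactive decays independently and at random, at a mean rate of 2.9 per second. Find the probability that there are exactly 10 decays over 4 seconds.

0.1114

Over the interval, μ = 2.9 × 4 = 11.6 (4 seconds).
P(N = 10) = e^(−μ) μ^10/10! = e^(−11.6) · 11.6^10/3628800 ≈ 0.1114.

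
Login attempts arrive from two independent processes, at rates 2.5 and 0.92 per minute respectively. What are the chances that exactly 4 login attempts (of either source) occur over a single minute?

Independent Poisson processes superpose: combined rate λ = 2.5 + 0.92 = 3.42 per minute.
So μ = 3.42.
P(N = 4) = e^(−3.42) · 3.42^4/4! ≈ 0.1865.

0.1865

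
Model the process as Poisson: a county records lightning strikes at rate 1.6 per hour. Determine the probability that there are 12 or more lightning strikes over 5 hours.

Over the interval, μ = 1.6 × 5 = 8 (5 hours).
P(N ≥ 12) = 1 − P(N ≤ 11) = 1 − Σ_{j=0}^{11} e^(−μ) μ^j/j! ≈ 0.1119.

0.1119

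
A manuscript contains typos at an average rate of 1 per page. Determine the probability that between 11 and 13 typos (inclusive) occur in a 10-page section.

Over the interval, μ = 1 × 10 = 10 (a 10-page section = 10 pages).
P(11 ≤ N ≤ 13) = Σ_{j=11}^{13} e^(−10) · 10^j/j! ≈ 0.2814.

0.2814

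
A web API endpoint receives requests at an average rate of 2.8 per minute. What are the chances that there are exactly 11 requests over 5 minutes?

0.0844

Over the interval, μ = 2.8 × 5 = 14 (5 minutes).
P(N = 11) = e^(−μ) μ^11/11! = e^(−14) · 14^11/39916800 ≈ 0.0844.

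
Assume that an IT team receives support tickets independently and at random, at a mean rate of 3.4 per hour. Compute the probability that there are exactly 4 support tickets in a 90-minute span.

0.1719

Over the interval, μ = 3.4 × 1.5 = 5.1 (a 90-minute span = 1.5 hours).
P(N = 4) = e^(−μ) μ^4/4! = e^(−5.1) · 5.1^4/24 ≈ 0.1719.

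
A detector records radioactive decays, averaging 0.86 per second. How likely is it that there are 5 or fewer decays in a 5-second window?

0.7367

Over the interval, μ = 0.86 × 5 = 4.3 (a 5-second window = 5 seconds).
P(N ≤ 5) = Σ_{j=0}^{5} e^(−μ) μ^j/j! ≈ 0.7367.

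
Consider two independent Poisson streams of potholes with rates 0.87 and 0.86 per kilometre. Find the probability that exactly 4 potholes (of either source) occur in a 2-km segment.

Independent Poisson processes superpose: combined rate λ = 0.87 + 0.86 = 1.73 per kilometre.
Over the interval, μ = 1.73 × 2 = 3.46 (a 2-km segment = 2 kilometres).
P(N = 4) = e^(−3.46) · 3.46^4/4! ≈ 0.1877.

0.1877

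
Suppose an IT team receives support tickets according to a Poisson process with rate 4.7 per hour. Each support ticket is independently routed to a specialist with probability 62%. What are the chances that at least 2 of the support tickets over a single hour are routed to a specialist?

Thinning: the support tickets that are routed to a specialist themselves form a Poisson process with rate 0.62 × 4.7 = 2.914 per hour.
So μ = 2.914.
P(N ≥ 2) = 1 − P(N ≤ 1) ≈ 0.7876.

0.7876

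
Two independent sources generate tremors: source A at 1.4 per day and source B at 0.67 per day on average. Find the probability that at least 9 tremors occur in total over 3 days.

Independent Poisson processes superpose: combined rate λ = 1.4 + 0.67 = 2.07 per day.
Over the interval, μ = 2.07 × 3 = 6.21 (3 days).
P(N ≥ 9) = 1 − P(N ≤ 8) ≈ 0.1752.

0.1752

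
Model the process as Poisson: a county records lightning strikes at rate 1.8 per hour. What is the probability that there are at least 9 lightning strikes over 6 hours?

0.7498

Over the interval, μ = 1.8 × 6 = 10.8 (6 hours).
P(N ≥ 9) = 1 − P(N ≤ 8) = 1 − Σ_{j=0}^{8} e^(−μ) μ^j/j! ≈ 0.7498.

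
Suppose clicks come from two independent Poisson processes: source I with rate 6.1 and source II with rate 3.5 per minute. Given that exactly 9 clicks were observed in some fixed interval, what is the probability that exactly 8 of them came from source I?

0.0872

Given the total, each event is independently from source I with probability p = λ_I/(λ_I+λ_II) = 6.1/9.6 ≈ 0.6354.
So K ~ Binomial(9, 6.1/9.6): P(K = 8) = C(9,8) · (6.1/9.6)^8 · (3.5/9.6)^1 ≈ 0.0872.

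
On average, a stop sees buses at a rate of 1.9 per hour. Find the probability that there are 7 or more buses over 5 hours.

Over the interval, μ = 1.9 × 5 = 9.5 (5 hours).
P(N ≥ 7) = 1 − P(N ≤ 6) = 1 − Σ_{j=0}^{6} e^(−μ) μ^j/j! ≈ 0.8351.

0.8351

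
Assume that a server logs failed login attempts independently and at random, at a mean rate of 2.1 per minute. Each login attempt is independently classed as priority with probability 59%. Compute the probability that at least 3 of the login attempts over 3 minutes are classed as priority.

0.7174

Thinning: the login attempts that are classed as priority themselves form a Poisson process with rate 0.59 × 2.1 = 1.239 per minute.
Over the interval, μ = 1.239 × 3 = 3.717 (3 minutes).
P(N ≥ 3) = 1 − P(N ≤ 2) ≈ 0.7174.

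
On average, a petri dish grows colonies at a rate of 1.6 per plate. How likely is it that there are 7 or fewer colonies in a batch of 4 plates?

0.6873

Over the interval, μ = 1.6 × 4 = 6.4 (a batch of 4 plates = 4 plates).
P(N ≤ 7) = Σ_{j=0}^{7} e^(−μ) μ^j/j! ≈ 0.6873.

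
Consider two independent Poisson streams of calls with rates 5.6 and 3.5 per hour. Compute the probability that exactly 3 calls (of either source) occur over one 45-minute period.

Independent Poisson processes superpose: combined rate λ = 5.6 + 3.5 = 9.1 per hour.
Over the interval, μ = 9.1 × 0.75 = 6.825 (a 45-minute period = 0.75 hours).
P(N = 3) = e^(−6.825) · 6.825^3/3! ≈ 0.0576.

0.0576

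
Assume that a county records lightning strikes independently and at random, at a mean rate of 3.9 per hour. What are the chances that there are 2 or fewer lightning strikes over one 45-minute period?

0.4402

Over the interval, μ = 3.9 × 0.75 = 2.925 (a 45-minute period = 0.75 hours).
P(N ≤ 2) = Σ_{j=0}^{2} e^(−μ) μ^j/j! ≈ 0.4402.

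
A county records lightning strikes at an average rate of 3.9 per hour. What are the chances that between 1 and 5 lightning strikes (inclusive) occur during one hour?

With mean μ = 3.9 per hour,
P(1 ≤ N ≤ 5) = Σ_{j=1}^{5} e^(−3.9) · 3.9^j/j! ≈ 0.7803.

0.7803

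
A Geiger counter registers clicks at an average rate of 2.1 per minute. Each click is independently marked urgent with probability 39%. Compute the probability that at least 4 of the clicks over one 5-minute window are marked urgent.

0.5849

Thinning: the clicks that are marked urgent themselves form a Poisson process with rate 0.39 × 2.1 = 0.819 per minute.
Over the interval, μ = 0.819 × 5 = 4.095 (a 5-minute window = 5 minutes).
P(N ≥ 4) = 1 − P(N ≤ 3) ≈ 0.5849.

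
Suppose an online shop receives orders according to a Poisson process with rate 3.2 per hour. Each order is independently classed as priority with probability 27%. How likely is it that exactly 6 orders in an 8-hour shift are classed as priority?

0.1508

Thinning: the orders that are classed as priority themselves form a Poisson process with rate 0.27 × 3.2 = 0.864 per hour.
Over the interval, μ = 0.864 × 8 = 6.912 (an 8-hour shift = 8 hours).
P(N = 6) = e^(−6.912) · 6.912^6/6! ≈ 0.1508.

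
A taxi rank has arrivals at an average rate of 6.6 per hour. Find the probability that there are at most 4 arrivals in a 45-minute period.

0.4493

Over the interval, μ = 6.6 × 0.75 = 4.95 (a 45-minute period = 0.75 hours).
P(N ≤ 4) = Σ_{j=0}^{4} e^(−μ) μ^j/j! ≈ 0.4493.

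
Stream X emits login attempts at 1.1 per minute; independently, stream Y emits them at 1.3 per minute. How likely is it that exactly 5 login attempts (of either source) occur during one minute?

0.0602

Independent Poisson processes superpose: combined rate λ = 1.1 + 1.3 = 2.4 per minute.
So μ = 2.4.
P(N = 5) = e^(−2.4) · 2.4^5/5! ≈ 0.0602.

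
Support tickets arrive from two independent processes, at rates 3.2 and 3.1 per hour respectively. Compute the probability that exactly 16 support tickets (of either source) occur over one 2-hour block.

0.0650

Independent Poisson processes superpose: combined rate λ = 3.2 + 3.1 = 6.3 per hour.
Over the interval, μ = 6.3 × 2 = 12.6 (a 2-hour block = 2 hours).
P(N = 16) = e^(−12.6) · 12.6^16/16! ≈ 0.0650.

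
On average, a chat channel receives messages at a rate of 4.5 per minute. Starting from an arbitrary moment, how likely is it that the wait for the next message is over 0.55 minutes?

0.0842

The wait for the next event is exponential with rate λ = 4.5 per minute.
P(T > 0.55) = e^(−λt) = e^(−4.5 × 0.55) = e^(−2.475) ≈ 0.0842.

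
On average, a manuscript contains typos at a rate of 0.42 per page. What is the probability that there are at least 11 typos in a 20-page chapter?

0.2257

Over the interval, μ = 0.42 × 20 = 8.4 (a 20-page chapter = 20 pages).
P(N ≥ 11) = 1 − P(N ≤ 10) = 1 − Σ_{j=0}^{10} e^(−μ) μ^j/j! ≈ 0.2257.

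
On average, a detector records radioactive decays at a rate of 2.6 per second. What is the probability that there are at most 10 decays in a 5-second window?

Over the interval, μ = 2.6 × 5 = 13 (a 5-second window = 5 seconds).
P(N ≤ 10) = Σ_{j=0}^{10} e^(−μ) μ^j/j! ≈ 0.2517.

0.2517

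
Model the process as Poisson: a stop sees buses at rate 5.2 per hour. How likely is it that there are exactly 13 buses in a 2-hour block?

0.0814

Over the interval, μ = 5.2 × 2 = 10.4 (a 2-hour block = 2 hours).
P(N = 13) = e^(−μ) μ^13/13! = e^(−10.4) · 10.4^13/6227020800 ≈ 0.0814.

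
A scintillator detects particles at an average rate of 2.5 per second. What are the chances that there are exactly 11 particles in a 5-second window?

0.1087

Over the interval, μ = 2.5 × 5 = 12.5 (a 5-second window = 5 seconds).
P(N = 11) = e^(−μ) μ^11/11! = e^(−12.5) · 12.5^11/39916800 ≈ 0.1087.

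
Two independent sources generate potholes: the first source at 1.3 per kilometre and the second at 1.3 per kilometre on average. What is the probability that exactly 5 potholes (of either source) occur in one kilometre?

Independent Poisson processes superpose: combined rate λ = 1.3 + 1.3 = 2.6 per kilometre.
So μ = 2.6.
P(N = 5) = e^(−2.6) · 2.6^5/5! ≈ 0.0735.

0.0735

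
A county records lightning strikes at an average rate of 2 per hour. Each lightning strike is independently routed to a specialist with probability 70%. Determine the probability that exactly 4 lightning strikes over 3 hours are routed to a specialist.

0.1944

Thinning: the lightning strikes that are routed to a specialist themselves form a Poisson process with rate 0.7 × 2 = 1.4 per hour.
Over the interval, μ = 1.4 × 3 = 4.2 (3 hours).
P(N = 4) = e^(−4.2) · 4.2^4/4! ≈ 0.1944.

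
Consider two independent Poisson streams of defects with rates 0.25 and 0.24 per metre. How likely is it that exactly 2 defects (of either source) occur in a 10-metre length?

0.0894

Independent Poisson processes superpose: combined rate λ = 0.25 + 0.24 = 0.49 per metre.
Over the interval, μ = 0.49 × 10 = 4.9 (a 10-metre length = 10 metres).
P(N = 2) = e^(−4.9) · 4.9^2/2! ≈ 0.0894.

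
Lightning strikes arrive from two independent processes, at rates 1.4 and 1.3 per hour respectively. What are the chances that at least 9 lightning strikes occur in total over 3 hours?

0.4214

Independent Poisson processes superpose: combined rate λ = 1.4 + 1.3 = 2.7 per hour.
Over the interval, μ = 2.7 × 3 = 8.1 (3 hours).
P(N ≥ 9) = 1 − P(N ≤ 8) ≈ 0.4214.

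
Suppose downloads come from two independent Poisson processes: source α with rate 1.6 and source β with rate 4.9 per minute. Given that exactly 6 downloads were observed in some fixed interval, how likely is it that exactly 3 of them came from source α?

Given the total, each event is independently from source α with probability p = λ_α/(λ_α+λ_β) = 1.6/6.5 ≈ 0.2462.
So K ~ Binomial(6, 1.6/6.5): P(K = 3) = C(6,3) · (1.6/6.5)^3 · (4.9/6.5)^3 ≈ 0.1278.

0.1278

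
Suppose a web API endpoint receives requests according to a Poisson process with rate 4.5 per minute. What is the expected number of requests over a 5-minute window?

22.5

E[N] = λt = 4.5 × 5 = 22.5 (a 5-minute window = 5 minutes).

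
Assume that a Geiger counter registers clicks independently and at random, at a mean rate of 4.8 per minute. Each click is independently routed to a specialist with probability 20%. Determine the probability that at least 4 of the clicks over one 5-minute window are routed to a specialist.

0.7058

Thinning: the clicks that are routed to a specialist themselves form a Poisson process with rate 0.2 × 4.8 = 0.96 per minute.
Over the interval, μ = 0.96 × 5 = 4.8 (a 5-minute window = 5 minutes).
P(N ≥ 4) = 1 − P(N ≤ 3) ≈ 0.7058.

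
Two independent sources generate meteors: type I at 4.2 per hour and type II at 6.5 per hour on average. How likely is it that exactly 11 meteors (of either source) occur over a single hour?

Independent Poisson processes superpose: combined rate λ = 4.2 + 6.5 = 10.7 per hour.
So μ = 10.7.
P(N = 11) = e^(−10.7) · 10.7^11/11! ≈ 0.1189.

0.1189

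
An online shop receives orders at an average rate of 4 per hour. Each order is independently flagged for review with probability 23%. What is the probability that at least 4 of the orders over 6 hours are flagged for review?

Thinning: the orders that are flagged for review themselves form a Poisson process with rate 0.23 × 4 = 0.92 per hour.
Over the interval, μ = 0.92 × 6 = 5.52 (6 hours).
P(N ≥ 4) = 1 − P(N ≤ 3) ≈ 0.8006.

0.8006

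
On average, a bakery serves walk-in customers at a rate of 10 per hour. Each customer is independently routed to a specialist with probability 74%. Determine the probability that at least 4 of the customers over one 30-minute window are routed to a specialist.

0.5058

Thinning: the customers that are routed to a specialist themselves form a Poisson process with rate 0.74 × 10 = 7.4 per hour.
Over the interval, μ = 7.4 × 0.5 = 3.7 (a 30-minute window = 0.5 hours).
P(N ≥ 4) = 1 − P(N ≤ 3) ≈ 0.5058.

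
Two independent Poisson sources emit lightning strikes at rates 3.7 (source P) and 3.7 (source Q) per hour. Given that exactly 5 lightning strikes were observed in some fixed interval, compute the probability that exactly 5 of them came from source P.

Given the total, each event is independently from source P with probability p = λ_P/(λ_P+λ_Q) = 3.7/7.4 = 0.5000.
So K ~ Binomial(5, 3.7/7.4): P(K = 5) = C(5,5) · (3.7/7.4)^5 · (3.7/7.4)^0 ≈ 0.0312.

0.0312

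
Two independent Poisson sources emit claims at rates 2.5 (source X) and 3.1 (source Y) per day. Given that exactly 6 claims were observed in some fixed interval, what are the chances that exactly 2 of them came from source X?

Given the total, each event is independently from source X with probability p = λ_X/(λ_X+λ_Y) = 2.5/5.6 ≈ 0.4464.
So K ~ Binomial(6, 2.5/5.6): P(K = 2) = C(6,2) · (2.5/5.6)^2 · (3.1/5.6)^4 ≈ 0.2807.

0.2807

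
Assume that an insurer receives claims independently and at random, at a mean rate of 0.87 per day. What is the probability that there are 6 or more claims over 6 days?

0.4226

Over the interval, μ = 0.87 × 6 = 5.22 (6 days).
P(N ≥ 6) = 1 − P(N ≤ 5) = 1 − Σ_{j=0}^{5} e^(−μ) μ^j/j! ≈ 0.4226.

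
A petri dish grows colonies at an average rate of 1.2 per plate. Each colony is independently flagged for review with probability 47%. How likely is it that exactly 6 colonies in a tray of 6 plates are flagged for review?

Thinning: the colonies that are flagged for review themselves form a Poisson process with rate 0.47 × 1.2 = 0.564 per plate.
Over the interval, μ = 0.564 × 6 = 3.384 (a tray of 6 plates = 6 plates).
P(N = 6) = e^(−3.384) · 3.384^6/6! ≈ 0.0707.

0.0707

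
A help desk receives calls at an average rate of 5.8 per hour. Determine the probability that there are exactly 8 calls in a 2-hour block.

0.0745

Over the interval, μ = 5.8 × 2 = 11.6 (a 2-hour block = 2 hours).
P(N = 8) = e^(−μ) μ^8/8! = e^(−11.6) · 11.6^8/40320 ≈ 0.0745.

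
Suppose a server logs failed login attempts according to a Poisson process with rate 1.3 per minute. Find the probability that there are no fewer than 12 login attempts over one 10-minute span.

0.6468

Over the interval, μ = 1.3 × 10 = 13 (a 10-minute span = 10 minutes).
P(N ≥ 12) = 1 − P(N ≤ 11) = 1 − Σ_{j=0}^{11} e^(−μ) μ^j/j! ≈ 0.6468.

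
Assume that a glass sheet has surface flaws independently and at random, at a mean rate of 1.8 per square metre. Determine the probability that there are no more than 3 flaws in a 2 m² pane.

0.5152

Over the interval, μ = 1.8 × 2 = 3.6 (a 2 m² pane = 2 square metres).
P(N ≤ 3) = Σ_{j=0}^{3} e^(−μ) μ^j/j! ≈ 0.5152.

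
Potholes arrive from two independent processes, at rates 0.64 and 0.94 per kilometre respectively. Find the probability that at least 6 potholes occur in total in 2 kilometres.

Independent Poisson processes superpose: combined rate λ = 0.64 + 0.94 = 1.58 per kilometre.
Over the interval, μ = 1.58 × 2 = 3.16 (2 kilometres).
P(N ≥ 6) = 1 − P(N ≤ 5) ≈ 0.1009.

0.1009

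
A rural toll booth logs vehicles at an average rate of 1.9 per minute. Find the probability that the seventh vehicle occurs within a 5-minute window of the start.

0.8351

Over the interval, μ = 1.9 × 5 = 9.5 (a 5-minute window = 5 minutes).
The seventh arrival falls in the interval iff at least 7 events occur there: P(S_7 ≤ t) = P(N ≥ 7) = 1 − P(N ≤ 6) ≈ 0.8351.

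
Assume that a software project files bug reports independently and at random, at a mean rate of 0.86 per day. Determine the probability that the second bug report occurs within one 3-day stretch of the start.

0.7287

Over the interval, μ = 0.86 × 3 = 2.58 (a 3-day stretch = 3 days).
The second arrival falls in the interval iff at least 2 events occur there: P(S_2 ≤ t) = P(N ≥ 2) = 1 − P(N ≤ 1) ≈ 0.7287.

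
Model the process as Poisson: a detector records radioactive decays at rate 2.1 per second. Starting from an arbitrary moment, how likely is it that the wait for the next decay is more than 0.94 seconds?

0.1389

The wait for the next event is exponential with rate λ = 2.1 per second.
P(T > 0.94) = e^(−λt) = e^(−2.1 × 0.94) = e^(−1.974) ≈ 0.1389.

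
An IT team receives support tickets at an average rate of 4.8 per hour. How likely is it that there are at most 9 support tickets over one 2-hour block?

0.5089

Over the interval, μ = 4.8 × 2 = 9.6 (a 2-hour block = 2 hours).
P(N ≤ 9) = Σ_{j=0}^{9} e^(−μ) μ^j/j! ≈ 0.5089.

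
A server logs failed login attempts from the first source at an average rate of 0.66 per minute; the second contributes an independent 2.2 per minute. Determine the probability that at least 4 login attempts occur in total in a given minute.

0.3214

Independent Poisson processes superpose: combined rate λ = 0.66 + 2.2 = 2.86 per minute.
So μ = 2.86.
P(N ≥ 4) = 1 − P(N ≤ 3) ≈ 0.3214.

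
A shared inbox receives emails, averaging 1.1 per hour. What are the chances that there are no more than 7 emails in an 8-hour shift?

Over the interval, μ = 1.1 × 8 = 8.8 (an 8-hour shift = 8 hours).
P(N ≤ 7) = Σ_{j=0}^{7} e^(−μ) μ^j/j! ≈ 0.3478.

0.3478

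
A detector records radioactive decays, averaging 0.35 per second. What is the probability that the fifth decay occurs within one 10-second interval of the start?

0.2746

Over the interval, μ = 0.35 × 10 = 3.5 (a 10-second interval = 10 seconds).
The fifth arrival falls in the interval iff at least 5 events occur there: P(S_5 ≤ t) = P(N ≥ 5) = 1 − P(N ≤ 4) ≈ 0.2746.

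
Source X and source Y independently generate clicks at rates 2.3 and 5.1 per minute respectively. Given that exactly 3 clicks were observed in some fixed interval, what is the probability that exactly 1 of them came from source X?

Given the total, each event is independently from source X with probability p = λ_X/(λ_X+λ_Y) = 2.3/7.4 ≈ 0.3108.
So K ~ Binomial(3, 2.3/7.4): P(K = 1) = C(3,1) · (2.3/7.4)^1 · (5.1/7.4)^2 ≈ 0.4429.

0.4429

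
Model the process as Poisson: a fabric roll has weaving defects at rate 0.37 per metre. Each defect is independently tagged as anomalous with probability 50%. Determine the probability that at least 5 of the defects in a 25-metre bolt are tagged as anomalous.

Thinning: the defects that are tagged as anomalous themselves form a Poisson process with rate 0.5 × 0.37 = 0.185 per metre.
Over the interval, μ = 0.185 × 25 = 4.625 (a 25-metre bolt = 25 metres).
P(N ≥ 5) = 1 − P(N ≤ 4) ≈ 0.4914.

0.4914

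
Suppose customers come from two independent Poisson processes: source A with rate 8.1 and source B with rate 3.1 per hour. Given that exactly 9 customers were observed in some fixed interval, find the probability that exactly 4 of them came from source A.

0.0560

Given the total, each event is independently from source A with probability p = λ_A/(λ_A+λ_B) = 8.1/11.2 ≈ 0.7232.
So K ~ Binomial(9, 8.1/11.2): P(K = 4) = C(9,4) · (8.1/11.2)^4 · (3.1/11.2)^5 ≈ 0.0560.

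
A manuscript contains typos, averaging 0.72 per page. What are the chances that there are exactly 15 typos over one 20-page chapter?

0.1012

Over the interval, μ = 0.72 × 20 = 14.4 (a 20-page chapter = 20 pages).
P(N = 15) = e^(−μ) μ^15/15! = e^(−14.4) · 14.4^15/1307674368000 ≈ 0.1012.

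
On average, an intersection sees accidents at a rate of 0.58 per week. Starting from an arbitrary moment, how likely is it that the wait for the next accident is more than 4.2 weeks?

0.0875

The wait for the next event is exponential with rate λ = 0.58 per week.
P(T > 4.2) = e^(−λt) = e^(−0.58 × 4.2) = e^(−2.436) ≈ 0.0875.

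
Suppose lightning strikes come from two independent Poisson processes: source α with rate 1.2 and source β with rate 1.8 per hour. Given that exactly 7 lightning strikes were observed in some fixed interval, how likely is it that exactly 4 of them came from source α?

Given the total, each event is independently from source α with probability p = λ_α/(λ_α+λ_β) = 1.2/3 = 0.4000.
So K ~ Binomial(7, 1.2/3): P(K = 4) = C(7,4) · (1.2/3)^4 · (1.8/3)^3 ≈ 0.1935.

0.1935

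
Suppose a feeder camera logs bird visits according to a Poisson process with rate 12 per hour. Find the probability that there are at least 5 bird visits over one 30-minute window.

0.7149

Over the interval, μ = 12 × 0.5 = 6 (a 30-minute window = 0.5 hours).
P(N ≥ 5) = 1 − P(N ≤ 4) = 1 − Σ_{j=0}^{4} e^(−μ) μ^j/j! ≈ 0.7149.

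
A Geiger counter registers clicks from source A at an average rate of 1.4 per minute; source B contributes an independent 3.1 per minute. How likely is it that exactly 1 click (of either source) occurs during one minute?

0.0500

Independent Poisson processes superpose: combined rate λ = 1.4 + 3.1 = 4.5 per minute.
So μ = 4.5.
P(N = 1) = e^(−4.5) · 4.5^1/1! ≈ 0.0500.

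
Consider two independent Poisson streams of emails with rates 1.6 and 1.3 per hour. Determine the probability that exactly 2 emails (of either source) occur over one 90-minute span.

0.1221

Independent Poisson processes superpose: combined rate λ = 1.6 + 1.3 = 2.9 per hour.
Over the interval, μ = 2.9 × 1.5 = 4.35 (a 90-minute span = 1.5 hours).
P(N = 2) = e^(−4.35) · 4.35^2/2! ≈ 0.1221.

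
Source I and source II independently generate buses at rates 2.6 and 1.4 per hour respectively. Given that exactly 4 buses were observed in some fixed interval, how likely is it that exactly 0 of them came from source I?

Given the total, each event is independently from source I with probability p = λ_I/(λ_I+λ_II) = 2.6/4 = 0.6500.
So K ~ Binomial(4, 2.6/4): P(K = 0) = C(4,0) · (2.6/4)^0 · (1.4/4)^4 ≈ 0.0150.

0.0150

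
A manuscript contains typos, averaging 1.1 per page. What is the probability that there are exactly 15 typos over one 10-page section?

0.0534

Over the interval, μ = 1.1 × 10 = 11 (a 10-page section = 10 pages).
P(N = 15) = e^(−μ) μ^15/15! = e^(−11) · 11^15/1307674368000 ≈ 0.0534.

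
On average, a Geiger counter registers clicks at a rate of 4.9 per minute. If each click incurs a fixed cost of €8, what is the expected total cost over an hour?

€2352

E[N] = 4.9 × 60 = 294 (an hour = 60 minutes); E[cost] = 294 × €8 = €2352.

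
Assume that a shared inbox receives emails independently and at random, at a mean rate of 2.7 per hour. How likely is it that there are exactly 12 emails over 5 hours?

0.1049

Over the interval, μ = 2.7 × 5 = 13.5 (5 hours).
P(N = 12) = e^(−μ) μ^12/12! = e^(−13.5) · 13.5^12/479001600 ≈ 0.1049.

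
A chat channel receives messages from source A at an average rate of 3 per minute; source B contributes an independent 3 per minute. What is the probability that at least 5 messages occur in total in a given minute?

0.7149

Independent Poisson processes superpose: combined rate λ = 3 + 3 = 6 per minute.
So μ = 6.
P(N ≥ 5) = 1 − P(N ≤ 4) ≈ 0.7149.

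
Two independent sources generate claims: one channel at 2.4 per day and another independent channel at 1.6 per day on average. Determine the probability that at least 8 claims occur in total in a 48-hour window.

Independent Poisson processes superpose: combined rate λ = 2.4 + 1.6 = 4 per day.
Over the interval, μ = 4 × 2 = 8 (a 48-hour window = 2 days).
P(N ≥ 8) = 1 − P(N ≤ 7) ≈ 0.5470.

0.5470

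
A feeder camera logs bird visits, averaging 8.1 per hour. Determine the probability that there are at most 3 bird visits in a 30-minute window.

Over the interval, μ = 8.1 × 0.5 = 4.05 (a 30-minute window = 0.5 hours).
P(N ≤ 3) = Σ_{j=0}^{3} e^(−μ) μ^j/j! ≈ 0.4238.

0.4238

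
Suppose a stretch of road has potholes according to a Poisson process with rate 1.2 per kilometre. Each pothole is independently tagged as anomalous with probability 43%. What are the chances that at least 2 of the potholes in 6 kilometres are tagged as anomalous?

Thinning: the potholes that are tagged as anomalous themselves form a Poisson process with rate 0.43 × 1.2 = 0.516 per kilometre.
Over the interval, μ = 0.516 × 6 = 3.096 (6 kilometres).
P(N ≥ 2) = 1 − P(N ≤ 1) ≈ 0.8147.

0.8147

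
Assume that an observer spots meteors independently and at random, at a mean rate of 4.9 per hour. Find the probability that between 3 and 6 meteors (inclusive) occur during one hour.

With mean μ = 4.9 per hour,
P(3 ≤ N ≤ 6) = Σ_{j=3}^{6} e^(−4.9) · 4.9^j/j! ≈ 0.6433.

0.6433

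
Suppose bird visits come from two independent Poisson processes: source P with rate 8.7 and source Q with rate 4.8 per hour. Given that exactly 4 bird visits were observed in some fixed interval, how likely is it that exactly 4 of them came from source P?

0.1725

Given the total, each event is independently from source P with probability p = λ_P/(λ_P+λ_Q) = 8.7/13.5 ≈ 0.6444.
So K ~ Binomial(4, 8.7/13.5): P(K = 4) = C(4,4) · (8.7/13.5)^4 · (4.8/13.5)^0 ≈ 0.1725.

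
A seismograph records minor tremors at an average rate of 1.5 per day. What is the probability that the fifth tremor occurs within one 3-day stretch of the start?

Over the interval, μ = 1.5 × 3 = 4.5 (a 3-day stretch = 3 days).
The fifth arrival falls in the interval iff at least 5 events occur there: P(S_5 ≤ t) = P(N ≥ 5) = 1 − P(N ≤ 4) ≈ 0.4679.

0.4679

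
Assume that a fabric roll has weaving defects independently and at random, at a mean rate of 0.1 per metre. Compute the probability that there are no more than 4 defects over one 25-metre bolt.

0.8912

Over the interval, μ = 0.1 × 25 = 2.5 (a 25-metre bolt = 25 metres).
P(N ≤ 4) = Σ_{j=0}^{4} e^(−μ) μ^j/j! ≈ 0.8912.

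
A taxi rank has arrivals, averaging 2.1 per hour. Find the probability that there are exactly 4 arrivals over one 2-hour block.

0.1944

Over the interval, μ = 2.1 × 2 = 4.2 (a 2-hour block = 2 hours).
P(N = 4) = e^(−μ) μ^4/4! = e^(−4.2) · 4.2^4/24 ≈ 0.1944.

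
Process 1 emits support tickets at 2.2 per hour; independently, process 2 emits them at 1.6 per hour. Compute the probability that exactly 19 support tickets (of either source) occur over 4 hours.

0.0587

Independent Poisson processes superpose: combined rate λ = 2.2 + 1.6 = 3.8 per hour.
Over the interval, μ = 3.8 × 4 = 15.2 (4 hours).
P(N = 19) = e^(−15.2) · 15.2^19/19! ≈ 0.0587.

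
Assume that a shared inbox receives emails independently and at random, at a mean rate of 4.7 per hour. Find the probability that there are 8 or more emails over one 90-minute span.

Over the interval, μ = 4.7 × 1.5 = 7.05 (a 90-minute span = 1.5 hours).
P(N ≥ 8) = 1 − P(N ≤ 7) = 1 − Σ_{j=0}^{7} e^(−μ) μ^j/j! ≈ 0.4087.

0.4087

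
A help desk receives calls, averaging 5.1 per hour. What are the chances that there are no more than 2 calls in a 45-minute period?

0.2649

Over the interval, μ = 5.1 × 0.75 = 3.825 (a 45-minute period = 0.75 hours).
P(N ≤ 2) = Σ_{j=0}^{2} e^(−μ) μ^j/j! ≈ 0.2649.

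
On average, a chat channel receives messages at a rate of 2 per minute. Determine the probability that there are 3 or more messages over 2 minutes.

0.7619

Over the interval, μ = 2 × 2 = 4 (2 minutes).
P(N ≥ 3) = 1 − P(N ≤ 2) = 1 − Σ_{j=0}^{2} e^(−μ) μ^j/j! ≈ 0.7619.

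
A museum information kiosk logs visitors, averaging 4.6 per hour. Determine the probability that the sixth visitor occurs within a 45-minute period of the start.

Over the interval, μ = 4.6 × 0.75 = 3.45 (a 45-minute period = 0.75 hours).
The sixth arrival falls in the interval iff at least 6 events occur there: P(S_6 ≤ t) = P(N ≥ 6) = 1 − P(N ≤ 5) ≈ 0.1358.

0.1358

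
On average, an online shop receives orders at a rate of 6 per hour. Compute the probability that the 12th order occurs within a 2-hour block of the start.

Over the interval, μ = 6 × 2 = 12 (a 2-hour block = 2 hours).
The 12th arrival falls in the interval iff at least 12 events occur there: P(S_12 ≤ t) = P(N ≥ 12) = 1 − P(N ≤ 11) ≈ 0.5384.

0.5384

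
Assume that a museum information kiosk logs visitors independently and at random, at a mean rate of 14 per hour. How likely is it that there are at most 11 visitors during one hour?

0.2600

With mean μ = 14 per hour,
P(N ≤ 11) = Σ_{j=0}^{11} e^(−μ) μ^j/j! ≈ 0.2600.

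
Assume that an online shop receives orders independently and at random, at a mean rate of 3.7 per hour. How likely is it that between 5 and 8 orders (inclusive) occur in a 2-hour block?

Over the interval, μ = 3.7 × 2 = 7.4 (a 2-hour block = 2 hours).
P(5 ≤ N ≤ 8) = Σ_{j=5}^{8} e^(−7.4) · 7.4^j/j! ≈ 0.5361.

0.5361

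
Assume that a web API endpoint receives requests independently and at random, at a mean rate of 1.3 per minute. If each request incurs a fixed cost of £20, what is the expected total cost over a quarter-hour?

E[N] = 1.3 × 15 = 19.5 (a quarter-hour = 15 minutes); E[cost] = 19.5 × £20 = £390.

£390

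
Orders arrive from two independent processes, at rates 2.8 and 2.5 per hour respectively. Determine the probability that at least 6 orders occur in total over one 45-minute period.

0.2110

Independent Poisson processes superpose: combined rate λ = 2.8 + 2.5 = 5.3 per hour.
Over the interval, μ = 5.3 × 0.75 = 3.975 (a 45-minute period = 0.75 hours).
P(N ≥ 6) = 1 − P(N ≤ 5) ≈ 0.2110.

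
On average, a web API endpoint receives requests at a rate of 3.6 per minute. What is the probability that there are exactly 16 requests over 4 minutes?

Over the interval, μ = 3.6 × 4 = 14.4 (4 minutes).
P(N = 16) = e^(−μ) μ^16/16! = e^(−14.4) · 14.4^16/20922789888000 ≈ 0.0911.

0.0911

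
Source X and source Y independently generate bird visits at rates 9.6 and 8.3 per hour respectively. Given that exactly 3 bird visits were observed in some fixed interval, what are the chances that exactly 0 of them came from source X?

0.0997

Given the total, each event is independently from source X with probability p = λ_X/(λ_X+λ_Y) = 9.6/17.9 ≈ 0.5363.
So K ~ Binomial(3, 9.6/17.9): P(K = 0) = C(3,0) · (9.6/17.9)^0 · (8.3/17.9)^3 ≈ 0.0997.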